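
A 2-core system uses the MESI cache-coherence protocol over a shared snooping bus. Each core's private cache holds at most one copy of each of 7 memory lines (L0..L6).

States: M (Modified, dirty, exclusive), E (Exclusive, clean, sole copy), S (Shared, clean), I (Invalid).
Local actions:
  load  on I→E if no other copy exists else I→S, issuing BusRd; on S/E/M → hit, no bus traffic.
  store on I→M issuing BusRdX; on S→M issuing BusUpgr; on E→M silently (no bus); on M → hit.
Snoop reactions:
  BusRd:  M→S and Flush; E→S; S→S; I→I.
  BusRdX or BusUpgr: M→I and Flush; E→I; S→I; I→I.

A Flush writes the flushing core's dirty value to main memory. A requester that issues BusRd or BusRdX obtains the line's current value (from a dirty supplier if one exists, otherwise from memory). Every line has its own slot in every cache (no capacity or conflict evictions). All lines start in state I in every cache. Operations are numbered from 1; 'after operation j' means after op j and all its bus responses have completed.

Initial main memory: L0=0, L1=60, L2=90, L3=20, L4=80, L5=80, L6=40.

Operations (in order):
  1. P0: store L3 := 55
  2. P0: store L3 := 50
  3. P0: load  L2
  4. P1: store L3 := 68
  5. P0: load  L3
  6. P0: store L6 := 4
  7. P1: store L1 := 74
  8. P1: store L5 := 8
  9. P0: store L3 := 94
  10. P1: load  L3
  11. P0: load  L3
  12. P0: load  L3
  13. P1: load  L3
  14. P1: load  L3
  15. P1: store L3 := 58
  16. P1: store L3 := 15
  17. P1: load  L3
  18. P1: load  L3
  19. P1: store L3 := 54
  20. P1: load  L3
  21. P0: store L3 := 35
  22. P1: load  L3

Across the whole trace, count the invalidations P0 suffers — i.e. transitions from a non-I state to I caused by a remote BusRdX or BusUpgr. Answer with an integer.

  op1 P0: store L3 := 55 → M/I on L3; bus BusRdX; mem=20
  op2 P0: store L3 := 50 → M/I on L3; bus (none); mem=20
  op3 P0: load  L2 → E/I on L2; bus BusRd; mem=90
  op4 P1: store L3 := 68 → I/M on L3; bus BusRdX Flush; mem=50
  op5 P0: load  L3 → S/S on L3; bus BusRd Flush; mem=68
  op6 P0: store L6 := 4 → M/I on L6; bus BusRdX; mem=40
  op7 P1: store L1 := 74 → I/M on L1; bus BusRdX; mem=60
  op8 P1: store L5 := 8 → I/M on L5; bus BusRdX; mem=80
  op9 P0: store L3 := 94 → M/I on L3; bus BusUpgr; mem=68
  op10 P1: load  L3 → S/S on L3; bus BusRd Flush; mem=94
  op11 P0: load  L3 → S/S on L3; bus (none); mem=94
  op12 P0: load  L3 → S/S on L3; bus (none); mem=94
  op13 P1: load  L3 → S/S on L3; bus (none); mem=94
  op14 P1: load  L3 → S/S on L3; bus (none); mem=94
  op15 P1: store L3 := 58 → I/M on L3; bus BusUpgr; mem=94
  op16 P1: store L3 := 15 → I/M on L3; bus (none); mem=94
  op17 P1: load  L3 → I/M on L3; bus (none); mem=94
  op18 P1: load  L3 → I/M on L3; bus (none); mem=94
  op19 P1: store L3 := 54 → I/M on L3; bus (none); mem=94
  op20 P1: load  L3 → I/M on L3; bus (none); mem=94
  op21 P0: store L3 := 35 → M/I on L3; bus BusRdX Flush; mem=54
  op22 P1: load  L3 → S/S on L3; bus BusRd Flush; mem=35

invalidations = 2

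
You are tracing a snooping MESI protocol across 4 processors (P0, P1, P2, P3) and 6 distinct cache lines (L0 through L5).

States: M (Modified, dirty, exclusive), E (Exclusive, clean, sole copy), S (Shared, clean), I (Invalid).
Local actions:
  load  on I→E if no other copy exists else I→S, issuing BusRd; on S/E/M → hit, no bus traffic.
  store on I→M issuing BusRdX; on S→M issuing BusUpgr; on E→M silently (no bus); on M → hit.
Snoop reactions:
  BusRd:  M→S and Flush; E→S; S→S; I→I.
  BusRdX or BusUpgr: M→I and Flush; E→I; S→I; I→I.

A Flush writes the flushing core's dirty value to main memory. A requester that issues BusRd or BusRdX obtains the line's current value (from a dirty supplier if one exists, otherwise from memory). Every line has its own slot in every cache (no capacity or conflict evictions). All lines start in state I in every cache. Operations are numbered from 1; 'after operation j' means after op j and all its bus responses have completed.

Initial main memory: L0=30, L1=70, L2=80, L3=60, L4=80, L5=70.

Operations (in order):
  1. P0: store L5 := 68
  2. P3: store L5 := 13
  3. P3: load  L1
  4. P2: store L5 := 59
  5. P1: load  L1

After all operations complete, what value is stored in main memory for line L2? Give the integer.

memory[L2] = 80

1. P0: store L5 := 68  bus=[BusRdX]  L5: P0=M P1=I P2=I P3=I  mem[L5]=70
2. P3: store L5 := 13  bus=[BusRdX,Flush]  L5: P0=I P1=I P2=I P3=M  mem[L5]=68
3. P3: load  L1  bus=[BusRd]  L1: P0=I P1=I P2=I P3=E  mem[L1]=70
4. P2: store L5 := 59  bus=[BusRdX,Flush]  L5: P0=I P1=I P2=M P3=I  mem[L5]=13
5. P1: load  L1  bus=[BusRd]  L1: P0=I P1=S P2=I P3=S  mem[L1]=70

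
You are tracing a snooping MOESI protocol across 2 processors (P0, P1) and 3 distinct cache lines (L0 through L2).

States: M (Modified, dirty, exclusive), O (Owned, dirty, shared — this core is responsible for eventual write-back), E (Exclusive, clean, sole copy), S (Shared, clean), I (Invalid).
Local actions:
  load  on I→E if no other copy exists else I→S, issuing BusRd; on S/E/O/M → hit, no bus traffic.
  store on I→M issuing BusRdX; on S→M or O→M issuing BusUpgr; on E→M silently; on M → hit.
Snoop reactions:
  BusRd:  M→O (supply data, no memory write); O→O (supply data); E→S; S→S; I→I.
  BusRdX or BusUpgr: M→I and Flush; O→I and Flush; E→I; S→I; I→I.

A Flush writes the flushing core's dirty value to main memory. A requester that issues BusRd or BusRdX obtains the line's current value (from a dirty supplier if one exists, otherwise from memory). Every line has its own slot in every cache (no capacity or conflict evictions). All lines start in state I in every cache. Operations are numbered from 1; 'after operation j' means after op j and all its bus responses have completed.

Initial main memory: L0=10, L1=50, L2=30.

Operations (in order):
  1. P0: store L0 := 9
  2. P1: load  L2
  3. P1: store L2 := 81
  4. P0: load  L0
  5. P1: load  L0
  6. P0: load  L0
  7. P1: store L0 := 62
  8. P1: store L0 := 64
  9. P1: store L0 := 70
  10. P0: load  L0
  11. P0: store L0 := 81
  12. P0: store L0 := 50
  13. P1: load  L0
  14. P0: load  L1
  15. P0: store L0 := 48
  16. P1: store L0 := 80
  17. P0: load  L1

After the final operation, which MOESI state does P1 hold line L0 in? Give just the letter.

state = M

[1] P0: store L0 := 9 | P0:M(9), P1:I | bus: BusRdX
[2] P1: load  L2 | P0:I, P1:E(30) | bus: BusRd
[3] P1: store L2 := 81 | P0:I, P1:M(81) | bus: none
[4] P0: load  L0 | P0:M(9), P1:I | bus: none
[5] P1: load  L0 | P0:O(9), P1:S(9) | bus: BusRd
[6] P0: load  L0 | P0:O(9), P1:S(9) | bus: none
[7] P1: store L0 := 62 | P0:I, P1:M(62) | bus: BusUpgr,Flush
[8] P1: store L0 := 64 | P0:I, P1:M(64) | bus: none
[9] P1: store L0 := 70 | P0:I, P1:M(70) | bus: none
[10] P0: load  L0 | P0:S(70), P1:O(70) | bus: BusRd
[11] P0: store L0 := 81 | P0:M(81), P1:I | bus: BusUpgr,Flush
[12] P0: store L0 := 50 | P0:M(50), P1:I | bus: none
[13] P1: load  L0 | P0:O(50), P1:S(50) | bus: BusRd
[14] P0: load  L1 | P0:E(50), P1:I | bus: BusRd
[15] P0: store L0 := 48 | P0:M(48), P1:I | bus: BusUpgr
[16] P1: store L0 := 80 | P0:I, P1:M(80) | bus: BusRdX,Flush
[17] P0: load  L1 | P0:E(50), P1:I | bus: none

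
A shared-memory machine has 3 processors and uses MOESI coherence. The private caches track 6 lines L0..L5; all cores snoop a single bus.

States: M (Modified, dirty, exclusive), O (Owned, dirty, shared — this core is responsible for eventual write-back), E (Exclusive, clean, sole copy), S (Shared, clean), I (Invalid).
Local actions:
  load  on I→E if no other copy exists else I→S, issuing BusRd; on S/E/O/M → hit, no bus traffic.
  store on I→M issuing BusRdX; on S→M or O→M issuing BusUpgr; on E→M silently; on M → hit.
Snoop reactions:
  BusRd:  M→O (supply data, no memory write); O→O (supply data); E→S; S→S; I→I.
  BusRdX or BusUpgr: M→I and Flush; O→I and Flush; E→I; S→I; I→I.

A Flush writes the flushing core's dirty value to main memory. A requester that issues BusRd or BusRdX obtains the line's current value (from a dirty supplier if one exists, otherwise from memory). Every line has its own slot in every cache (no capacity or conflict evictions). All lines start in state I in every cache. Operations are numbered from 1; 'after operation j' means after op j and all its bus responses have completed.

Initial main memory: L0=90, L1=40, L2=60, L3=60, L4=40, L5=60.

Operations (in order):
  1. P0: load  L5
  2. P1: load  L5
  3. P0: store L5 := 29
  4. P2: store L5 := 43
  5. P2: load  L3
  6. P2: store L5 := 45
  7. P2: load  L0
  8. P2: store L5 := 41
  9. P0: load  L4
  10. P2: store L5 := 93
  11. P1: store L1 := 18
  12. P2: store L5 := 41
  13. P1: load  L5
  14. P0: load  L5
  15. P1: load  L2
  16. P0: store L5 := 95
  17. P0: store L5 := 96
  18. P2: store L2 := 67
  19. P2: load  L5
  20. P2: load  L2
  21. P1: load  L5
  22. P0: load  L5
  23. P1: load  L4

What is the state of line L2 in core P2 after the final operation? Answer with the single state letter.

state = M

[1] P0: load  L5 | P0:E(60), P1:I, P2:I | bus: BusRd
[2] P1: load  L5 | P0:S(60), P1:S(60), P2:I | bus: BusRd
[3] P0: store L5 := 29 | P0:M(29), P1:I, P2:I | bus: BusUpgr
[4] P2: store L5 := 43 | P0:I, P1:I, P2:M(43) | bus: BusRdX,Flush
[5] P2: load  L3 | P0:I, P1:I, P2:E(60) | bus: BusRd
[6] P2: store L5 := 45 | P0:I, P1:I, P2:M(45) | bus: none
[7] P2: load  L0 | P0:I, P1:I, P2:E(90) | bus: BusRd
[8] P2: store L5 := 41 | P0:I, P1:I, P2:M(41) | bus: none
[9] P0: load  L4 | P0:E(40), P1:I, P2:I | bus: BusRd
[10] P2: store L5 := 93 | P0:I, P1:I, P2:M(93) | bus: none
[11] P1: store L1 := 18 | P0:I, P1:M(18), P2:I | bus: BusRdX
[12] P2: store L5 := 41 | P0:I, P1:I, P2:M(41) | bus: none
[13] P1: load  L5 | P0:I, P1:S(41), P2:O(41) | bus: BusRd
[14] P0: load  L5 | P0:S(41), P1:S(41), P2:O(41) | bus: BusRd
[15] P1: load  L2 | P0:I, P1:E(60), P2:I | bus: BusRd
[16] P0: store L5 := 95 | P0:M(95), P1:I, P2:I | bus: BusUpgr,Flush
[17] P0: store L5 := 96 | P0:M(96), P1:I, P2:I | bus: none
[18] P2: store L2 := 67 | P0:I, P1:I, P2:M(67) | bus: BusRdX
[19] P2: load  L5 | P0:O(96), P1:I, P2:S(96) | bus: BusRd
[20] P2: load  L2 | P0:I, P1:I, P2:M(67) | bus: none
[21] P1: load  L5 | P0:O(96), P1:S(96), P2:S(96) | bus: BusRd
[22] P0: load  L5 | P0:O(96), P1:S(96), P2:S(96) | bus: none
[23] P1: load  L4 | P0:S(40), P1:S(40), P2:I | bus: BusRd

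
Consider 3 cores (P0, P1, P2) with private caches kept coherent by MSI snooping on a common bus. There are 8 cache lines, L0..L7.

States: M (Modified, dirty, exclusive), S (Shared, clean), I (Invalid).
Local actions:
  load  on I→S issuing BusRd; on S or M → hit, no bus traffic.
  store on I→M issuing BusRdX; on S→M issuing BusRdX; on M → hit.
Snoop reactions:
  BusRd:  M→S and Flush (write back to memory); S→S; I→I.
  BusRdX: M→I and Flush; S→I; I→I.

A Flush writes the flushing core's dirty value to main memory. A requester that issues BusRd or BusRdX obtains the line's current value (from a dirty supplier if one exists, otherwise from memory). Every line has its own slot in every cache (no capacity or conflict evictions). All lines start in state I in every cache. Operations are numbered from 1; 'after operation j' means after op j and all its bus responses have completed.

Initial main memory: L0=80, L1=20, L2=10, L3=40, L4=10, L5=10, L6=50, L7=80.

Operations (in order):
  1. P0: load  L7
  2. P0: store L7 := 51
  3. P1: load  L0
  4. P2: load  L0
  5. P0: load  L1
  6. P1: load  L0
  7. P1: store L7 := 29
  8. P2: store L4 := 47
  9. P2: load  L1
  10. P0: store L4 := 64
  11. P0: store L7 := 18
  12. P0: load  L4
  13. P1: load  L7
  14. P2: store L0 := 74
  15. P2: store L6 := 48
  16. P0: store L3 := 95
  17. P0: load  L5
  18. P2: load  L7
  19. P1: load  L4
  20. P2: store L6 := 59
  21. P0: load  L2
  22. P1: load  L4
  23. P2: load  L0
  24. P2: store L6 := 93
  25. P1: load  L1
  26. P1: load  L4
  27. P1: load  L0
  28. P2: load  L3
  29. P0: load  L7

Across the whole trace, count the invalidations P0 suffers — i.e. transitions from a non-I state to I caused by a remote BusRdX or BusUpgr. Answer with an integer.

invalidations = 1

  op1 P0: load  L7 → S/I/I on L7; bus BusRd; mem=80
  op2 P0: store L7 := 51 → M/I/I on L7; bus BusRdX; mem=80
  op3 P1: load  L0 → I/S/I on L0; bus BusRd; mem=80
  op4 P2: load  L0 → I/S/S on L0; bus BusRd; mem=80
  op5 P0: load  L1 → S/I/I on L1; bus BusRd; mem=20
  op6 P1: load  L0 → I/S/S on L0; bus (none); mem=80
  op7 P1: store L7 := 29 → I/M/I on L7; bus BusRdX Flush; mem=51
  op8 P2: store L4 := 47 → I/I/M on L4; bus BusRdX; mem=10
  op9 P2: load  L1 → S/I/S on L1; bus BusRd; mem=20
  op10 P0: store L4 := 64 → M/I/I on L4; bus BusRdX Flush; mem=47
  op11 P0: store L7 := 18 → M/I/I on L7; bus BusRdX Flush; mem=29
  op12 P0: load  L4 → M/I/I on L4; bus (none); mem=47
  op13 P1: load  L7 → S/S/I on L7; bus BusRd Flush; mem=18
  op14 P2: store L0 := 74 → I/I/M on L0; bus BusRdX; mem=80
  op15 P2: store L6 := 48 → I/I/M on L6; bus BusRdX; mem=50
  op16 P0: store L3 := 95 → M/I/I on L3; bus BusRdX; mem=40
  op17 P0: load  L5 → S/I/I on L5; bus BusRd; mem=10
  op18 P2: load  L7 → S/S/S on L7; bus BusRd; mem=18
  op19 P1: load  L4 → S/S/I on L4; bus BusRd Flush; mem=64
  op20 P2: store L6 := 59 → I/I/M on L6; bus (none); mem=50
  op21 P0: load  L2 → S/I/I on L2; bus BusRd; mem=10
  op22 P1: load  L4 → S/S/I on L4; bus (none); mem=64
  op23 P2: load  L0 → I/I/M on L0; bus (none); mem=80
  op24 P2: store L6 := 93 → I/I/M on L6; bus (none); mem=50
  op25 P1: load  L1 → S/S/S on L1; bus BusRd; mem=20
  op26 P1: load  L4 → S/S/I on L4; bus (none); mem=64
  op27 P1: load  L0 → I/S/S on L0; bus BusRd Flush; mem=74
  op28 P2: load  L3 → S/I/S on L3; bus BusRd Flush; mem=95
  op29 P0: load  L7 → S/S/S on L7; bus (none); mem=18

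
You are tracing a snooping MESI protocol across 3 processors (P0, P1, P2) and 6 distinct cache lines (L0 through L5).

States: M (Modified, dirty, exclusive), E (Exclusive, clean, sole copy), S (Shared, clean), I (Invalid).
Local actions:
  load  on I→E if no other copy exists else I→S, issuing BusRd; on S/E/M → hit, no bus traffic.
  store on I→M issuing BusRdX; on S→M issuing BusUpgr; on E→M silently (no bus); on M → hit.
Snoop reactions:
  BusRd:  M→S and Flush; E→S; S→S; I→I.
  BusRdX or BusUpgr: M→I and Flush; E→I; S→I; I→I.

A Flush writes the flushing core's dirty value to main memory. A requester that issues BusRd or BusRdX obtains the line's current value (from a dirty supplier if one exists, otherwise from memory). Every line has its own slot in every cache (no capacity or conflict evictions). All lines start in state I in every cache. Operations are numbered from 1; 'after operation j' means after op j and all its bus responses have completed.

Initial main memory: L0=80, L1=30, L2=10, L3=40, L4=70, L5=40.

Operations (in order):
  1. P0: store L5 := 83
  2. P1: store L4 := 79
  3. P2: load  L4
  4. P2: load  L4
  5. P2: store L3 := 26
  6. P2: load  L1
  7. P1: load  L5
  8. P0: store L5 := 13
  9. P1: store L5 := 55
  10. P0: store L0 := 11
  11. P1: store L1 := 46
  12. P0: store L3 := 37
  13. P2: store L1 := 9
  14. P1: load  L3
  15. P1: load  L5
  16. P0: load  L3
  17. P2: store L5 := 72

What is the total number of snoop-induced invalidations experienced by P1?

invalidations = 3

  op1 P0: store L5 := 83 → M/I/I on L5; bus BusRdX; mem=40
  op2 P1: store L4 := 79 → I/M/I on L4; bus BusRdX; mem=70
  op3 P2: load  L4 → I/S/S on L4; bus BusRd Flush; mem=79
  op4 P2: load  L4 → I/S/S on L4; bus (none); mem=79
  op5 P2: store L3 := 26 → I/I/M on L3; bus BusRdX; mem=40
  op6 P2: load  L1 → I/I/E on L1; bus BusRd; mem=30
  op7 P1: load  L5 → S/S/I on L5; bus BusRd Flush; mem=83
  op8 P0: store L5 := 13 → M/I/I on L5; bus BusUpgr; mem=83
  op9 P1: store L5 := 55 → I/M/I on L5; bus BusRdX Flush; mem=13
  op10 P0: store L0 := 11 → M/I/I on L0; bus BusRdX; mem=80
  op11 P1: store L1 := 46 → I/M/I on L1; bus BusRdX; mem=30
  op12 P0: store L3 := 37 → M/I/I on L3; bus BusRdX Flush; mem=26
  op13 P2: store L1 := 9 → I/I/M on L1; bus BusRdX Flush; mem=46
  op14 P1: load  L3 → S/S/I on L3; bus BusRd Flush; mem=37
  op15 P1: load  L5 → I/M/I on L5; bus (none); mem=13
  op16 P0: load  L3 → S/S/I on L3; bus (none); mem=37
  op17 P2: store L5 := 72 → I/I/M on L5; bus BusRdX Flush; mem=55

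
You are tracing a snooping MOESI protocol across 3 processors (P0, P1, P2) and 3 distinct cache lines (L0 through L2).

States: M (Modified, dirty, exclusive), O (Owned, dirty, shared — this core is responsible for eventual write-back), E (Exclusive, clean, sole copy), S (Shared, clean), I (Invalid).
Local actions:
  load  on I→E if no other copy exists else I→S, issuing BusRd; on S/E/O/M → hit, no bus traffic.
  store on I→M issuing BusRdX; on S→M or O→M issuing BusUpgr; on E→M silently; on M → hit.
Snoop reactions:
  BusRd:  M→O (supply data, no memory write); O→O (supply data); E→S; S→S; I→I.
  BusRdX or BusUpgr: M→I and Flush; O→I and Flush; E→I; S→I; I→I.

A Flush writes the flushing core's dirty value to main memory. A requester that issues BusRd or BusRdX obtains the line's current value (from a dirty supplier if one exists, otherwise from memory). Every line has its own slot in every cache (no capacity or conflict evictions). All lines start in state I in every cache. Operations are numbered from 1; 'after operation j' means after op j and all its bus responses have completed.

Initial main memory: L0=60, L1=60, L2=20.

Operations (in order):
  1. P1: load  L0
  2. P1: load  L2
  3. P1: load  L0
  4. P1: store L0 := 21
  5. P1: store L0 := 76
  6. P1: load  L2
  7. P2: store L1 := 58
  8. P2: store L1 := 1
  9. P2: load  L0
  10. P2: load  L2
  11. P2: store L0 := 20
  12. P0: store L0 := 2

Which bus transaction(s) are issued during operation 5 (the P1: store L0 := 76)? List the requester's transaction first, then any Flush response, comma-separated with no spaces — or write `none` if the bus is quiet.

  op1 P1: load  L0 → I/E/I on L0; bus BusRd; mem=60
  op2 P1: load  L2 → I/E/I on L2; bus BusRd; mem=20
  op3 P1: load  L0 → I/E/I on L0; bus (none); mem=60
  op4 P1: store L0 := 21 → I/M/I on L0; bus (none); mem=60
  op5 P1: store L0 := 76 → I/M/I on L0; bus (none); mem=60
  op6 P1: load  L2 → I/E/I on L2; bus (none); mem=20
  op7 P2: store L1 := 58 → I/I/M on L1; bus BusRdX; mem=60
  op8 P2: store L1 := 1 → I/I/M on L1; bus (none); mem=60
  op9 P2: load  L0 → I/O/S on L0; bus BusRd; mem=60
  op10 P2: load  L2 → I/S/S on L2; bus BusRd; mem=20
  op11 P2: store L0 := 20 → I/I/M on L0; bus BusUpgr Flush; mem=76
  op12 P0: store L0 := 2 → M/I/I on L0; bus BusRdX Flush; mem=20

bus = none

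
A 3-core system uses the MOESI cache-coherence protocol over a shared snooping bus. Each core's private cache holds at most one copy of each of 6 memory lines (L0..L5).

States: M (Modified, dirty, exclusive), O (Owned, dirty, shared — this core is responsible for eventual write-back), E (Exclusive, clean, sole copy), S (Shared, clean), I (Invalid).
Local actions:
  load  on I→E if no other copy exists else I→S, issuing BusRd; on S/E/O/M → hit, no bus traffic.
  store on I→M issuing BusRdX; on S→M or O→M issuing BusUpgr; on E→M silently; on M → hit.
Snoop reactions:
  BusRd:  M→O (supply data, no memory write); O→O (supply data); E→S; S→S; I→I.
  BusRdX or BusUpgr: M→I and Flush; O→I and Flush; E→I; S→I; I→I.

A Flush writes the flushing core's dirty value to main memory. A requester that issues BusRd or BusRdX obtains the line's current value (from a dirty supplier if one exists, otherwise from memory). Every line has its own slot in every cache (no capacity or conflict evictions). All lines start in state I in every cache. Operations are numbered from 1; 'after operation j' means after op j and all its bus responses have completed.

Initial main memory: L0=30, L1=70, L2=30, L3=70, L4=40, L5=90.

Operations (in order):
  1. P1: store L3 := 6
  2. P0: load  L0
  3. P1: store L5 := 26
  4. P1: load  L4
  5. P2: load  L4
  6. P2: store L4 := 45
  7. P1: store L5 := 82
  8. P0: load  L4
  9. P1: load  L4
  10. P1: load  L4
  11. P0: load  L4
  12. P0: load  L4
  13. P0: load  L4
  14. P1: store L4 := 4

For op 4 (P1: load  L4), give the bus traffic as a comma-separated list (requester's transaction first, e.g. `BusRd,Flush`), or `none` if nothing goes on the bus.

bus = BusRd

  op1 P1: store L3 := 6 → I/M/I on L3; bus BusRdX; mem=70
  op2 P0: load  L0 → E/I/I on L0; bus BusRd; mem=30
  op3 P1: store L5 := 26 → I/M/I on L5; bus BusRdX; mem=90
  op4 P1: load  L4 → I/E/I on L4; bus BusRd; mem=40
  op5 P2: load  L4 → I/S/S on L4; bus BusRd; mem=40
  op6 P2: store L4 := 45 → I/I/M on L4; bus BusUpgr; mem=40
  op7 P1: store L5 := 82 → I/M/I on L5; bus (none); mem=90
  op8 P0: load  L4 → S/I/O on L4; bus BusRd; mem=40
  op9 P1: load  L4 → S/S/O on L4; bus BusRd; mem=40
  op10 P1: load  L4 → S/S/O on L4; bus (none); mem=40
  op11 P0: load  L4 → S/S/O on L4; bus (none); mem=40
  op12 P0: load  L4 → S/S/O on L4; bus (none); mem=40
  op13 P0: load  L4 → S/S/O on L4; bus (none); mem=40
  op14 P1: store L4 := 4 → I/M/I on L4; bus BusUpgr Flush; mem=45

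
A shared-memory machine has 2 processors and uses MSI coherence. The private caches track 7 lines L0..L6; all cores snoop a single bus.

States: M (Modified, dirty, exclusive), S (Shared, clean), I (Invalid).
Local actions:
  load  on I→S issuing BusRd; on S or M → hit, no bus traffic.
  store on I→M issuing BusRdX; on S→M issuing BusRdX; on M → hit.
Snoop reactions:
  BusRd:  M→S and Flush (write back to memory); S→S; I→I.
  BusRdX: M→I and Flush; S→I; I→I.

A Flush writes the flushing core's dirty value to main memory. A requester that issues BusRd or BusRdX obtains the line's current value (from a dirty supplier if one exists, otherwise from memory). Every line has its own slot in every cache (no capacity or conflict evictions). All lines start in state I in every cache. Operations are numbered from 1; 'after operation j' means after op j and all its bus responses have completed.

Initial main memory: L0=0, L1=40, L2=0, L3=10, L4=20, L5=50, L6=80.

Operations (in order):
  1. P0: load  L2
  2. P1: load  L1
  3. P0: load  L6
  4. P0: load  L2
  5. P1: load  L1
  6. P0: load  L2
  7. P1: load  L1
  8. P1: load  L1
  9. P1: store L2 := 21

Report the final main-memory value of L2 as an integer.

1. P0: load  L2  bus=[BusRd]  L2: P0=S P1=I  mem[L2]=0
2. P1: load  L1  bus=[BusRd]  L1: P0=I P1=S  mem[L1]=40
3. P0: load  L6  bus=[BusRd]  L6: P0=S P1=I  mem[L6]=80
4. P0: load  L2  bus=[-]  L2: P0=S P1=I  mem[L2]=0
5. P1: load  L1  bus=[-]  L1: P0=I P1=S  mem[L1]=40
6. P0: load  L2  bus=[-]  L2: P0=S P1=I  mem[L2]=0
7. P1: load  L1  bus=[-]  L1: P0=I P1=S  mem[L1]=40
8. P1: load  L1  bus=[-]  L1: P0=I P1=S  mem[L1]=40
9. P1: store L2 := 21  bus=[BusRdX]  L2: P0=I P1=M  mem[L2]=0

memory[L2] = 0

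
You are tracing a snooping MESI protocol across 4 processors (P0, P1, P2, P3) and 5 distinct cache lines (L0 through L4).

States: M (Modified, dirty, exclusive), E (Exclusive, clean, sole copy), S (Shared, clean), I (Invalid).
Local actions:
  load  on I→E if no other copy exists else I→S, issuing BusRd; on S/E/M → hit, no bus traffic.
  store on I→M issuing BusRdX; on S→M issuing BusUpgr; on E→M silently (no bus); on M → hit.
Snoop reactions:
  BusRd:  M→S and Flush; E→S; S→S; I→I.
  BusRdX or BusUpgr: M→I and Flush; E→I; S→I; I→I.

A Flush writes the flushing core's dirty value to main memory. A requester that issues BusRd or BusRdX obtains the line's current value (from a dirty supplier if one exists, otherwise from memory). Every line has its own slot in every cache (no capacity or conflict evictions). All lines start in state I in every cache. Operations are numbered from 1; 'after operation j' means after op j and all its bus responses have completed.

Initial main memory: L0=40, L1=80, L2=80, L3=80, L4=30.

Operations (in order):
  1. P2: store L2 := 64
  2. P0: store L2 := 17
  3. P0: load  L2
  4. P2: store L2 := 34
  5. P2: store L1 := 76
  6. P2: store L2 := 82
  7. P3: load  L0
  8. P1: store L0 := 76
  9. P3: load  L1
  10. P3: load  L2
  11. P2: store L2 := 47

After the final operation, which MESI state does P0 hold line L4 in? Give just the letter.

  op1 P2: store L2 := 64 → I/I/M/I on L2; bus BusRdX; mem=80
  op2 P0: store L2 := 17 → M/I/I/I on L2; bus BusRdX Flush; mem=64
  op3 P0: load  L2 → M/I/I/I on L2; bus (none); mem=64
  op4 P2: store L2 := 34 → I/I/M/I on L2; bus BusRdX Flush; mem=17
  op5 P2: store L1 := 76 → I/I/M/I on L1; bus BusRdX; mem=80
  op6 P2: store L2 := 82 → I/I/M/I on L2; bus (none); mem=17
  op7 P3: load  L0 → I/I/I/E on L0; bus BusRd; mem=40
  op8 P1: store L0 := 76 → I/M/I/I on L0; bus BusRdX; mem=40
  op9 P3: load  L1 → I/I/S/S on L1; bus BusRd Flush; mem=76
  op10 P3: load  L2 → I/I/S/S on L2; bus BusRd Flush; mem=82
  op11 P2: store L2 := 47 → I/I/M/I on L2; bus BusUpgr; mem=82

state = I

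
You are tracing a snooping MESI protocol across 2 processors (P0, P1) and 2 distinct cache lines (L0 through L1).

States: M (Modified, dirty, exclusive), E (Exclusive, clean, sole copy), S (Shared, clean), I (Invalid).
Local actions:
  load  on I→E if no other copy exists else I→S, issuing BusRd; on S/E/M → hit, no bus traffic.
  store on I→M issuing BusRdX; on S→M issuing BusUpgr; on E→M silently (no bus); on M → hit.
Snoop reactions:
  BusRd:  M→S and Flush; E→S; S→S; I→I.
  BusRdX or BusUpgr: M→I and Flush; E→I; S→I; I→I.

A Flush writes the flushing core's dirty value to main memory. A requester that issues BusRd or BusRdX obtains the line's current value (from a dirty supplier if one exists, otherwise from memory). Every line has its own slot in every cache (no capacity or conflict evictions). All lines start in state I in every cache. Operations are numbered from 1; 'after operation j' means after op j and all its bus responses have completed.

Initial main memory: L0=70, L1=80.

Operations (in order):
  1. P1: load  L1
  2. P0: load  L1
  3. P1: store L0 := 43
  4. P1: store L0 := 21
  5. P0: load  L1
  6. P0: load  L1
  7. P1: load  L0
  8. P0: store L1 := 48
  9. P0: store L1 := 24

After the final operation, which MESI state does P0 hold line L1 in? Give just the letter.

state = M

  op1 P1: load  L1 → I/E on L1; bus BusRd; mem=80
  op2 P0: load  L1 → S/S on L1; bus BusRd; mem=80
  op3 P1: store L0 := 43 → I/M on L0; bus BusRdX; mem=70
  op4 P1: store L0 := 21 → I/M on L0; bus (none); mem=70
  op5 P0: load  L1 → S/S on L1; bus (none); mem=80
  op6 P0: load  L1 → S/S on L1; bus (none); mem=80
  op7 P1: load  L0 → I/M on L0; bus (none); mem=70
  op8 P0: store L1 := 48 → M/I on L1; bus BusUpgr; mem=80
  op9 P0: store L1 := 24 → M/I on L1; bus (none); mem=80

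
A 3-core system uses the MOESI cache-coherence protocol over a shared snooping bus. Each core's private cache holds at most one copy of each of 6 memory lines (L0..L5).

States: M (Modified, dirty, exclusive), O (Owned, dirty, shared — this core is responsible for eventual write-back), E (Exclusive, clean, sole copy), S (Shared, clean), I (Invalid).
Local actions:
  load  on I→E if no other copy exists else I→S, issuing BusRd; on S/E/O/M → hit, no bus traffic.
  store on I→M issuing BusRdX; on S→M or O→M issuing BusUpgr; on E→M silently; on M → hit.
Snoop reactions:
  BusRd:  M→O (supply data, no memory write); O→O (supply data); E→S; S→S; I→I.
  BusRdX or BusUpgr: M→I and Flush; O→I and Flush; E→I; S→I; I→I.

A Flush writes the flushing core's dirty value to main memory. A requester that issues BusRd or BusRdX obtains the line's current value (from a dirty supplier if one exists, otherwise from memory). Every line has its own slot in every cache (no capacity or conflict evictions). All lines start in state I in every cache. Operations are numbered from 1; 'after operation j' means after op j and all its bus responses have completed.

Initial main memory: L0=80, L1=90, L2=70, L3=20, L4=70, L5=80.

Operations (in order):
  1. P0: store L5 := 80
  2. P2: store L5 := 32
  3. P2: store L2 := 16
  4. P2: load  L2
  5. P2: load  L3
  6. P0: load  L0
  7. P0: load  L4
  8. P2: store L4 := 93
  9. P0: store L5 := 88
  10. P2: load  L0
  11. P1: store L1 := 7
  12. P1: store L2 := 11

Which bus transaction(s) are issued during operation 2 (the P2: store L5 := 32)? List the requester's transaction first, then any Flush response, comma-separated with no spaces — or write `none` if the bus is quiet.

bus = BusRdX,Flush

step 1: P0: store L5 := 80  ⟶  MII  (L5)  txn=BusRdX  M[L5]=80
step 2: P2: store L5 := 32  ⟶  IIM  (L5)  txn=BusRdX+Flush  M[L5]=80
step 3: P2: store L2 := 16  ⟶  IIM  (L2)  txn=BusRdX  M[L2]=70
step 4: P2: load  L2  ⟶  IIM  (L2)  txn=∅  M[L2]=70
step 5: P2: load  L3  ⟶  IIE  (L3)  txn=BusRd  M[L3]=20
step 6: P0: load  L0  ⟶  EII  (L0)  txn=BusRd  M[L0]=80
step 7: P0: load  L4  ⟶  EII  (L4)  txn=BusRd  M[L4]=70
step 8: P2: store L4 := 93  ⟶  IIM  (L4)  txn=BusRdX  M[L4]=70
step 9: P0: store L5 := 88  ⟶  MII  (L5)  txn=BusRdX+Flush  M[L5]=32
step 10: P2: load  L0  ⟶  SIS  (L0)  txn=BusRd  M[L0]=80
step 11: P1: store L1 := 7  ⟶  IMI  (L1)  txn=BusRdX  M[L1]=90
step 12: P1: store L2 := 11  ⟶  IMI  (L2)  txn=BusRdX+Flush  M[L2]=16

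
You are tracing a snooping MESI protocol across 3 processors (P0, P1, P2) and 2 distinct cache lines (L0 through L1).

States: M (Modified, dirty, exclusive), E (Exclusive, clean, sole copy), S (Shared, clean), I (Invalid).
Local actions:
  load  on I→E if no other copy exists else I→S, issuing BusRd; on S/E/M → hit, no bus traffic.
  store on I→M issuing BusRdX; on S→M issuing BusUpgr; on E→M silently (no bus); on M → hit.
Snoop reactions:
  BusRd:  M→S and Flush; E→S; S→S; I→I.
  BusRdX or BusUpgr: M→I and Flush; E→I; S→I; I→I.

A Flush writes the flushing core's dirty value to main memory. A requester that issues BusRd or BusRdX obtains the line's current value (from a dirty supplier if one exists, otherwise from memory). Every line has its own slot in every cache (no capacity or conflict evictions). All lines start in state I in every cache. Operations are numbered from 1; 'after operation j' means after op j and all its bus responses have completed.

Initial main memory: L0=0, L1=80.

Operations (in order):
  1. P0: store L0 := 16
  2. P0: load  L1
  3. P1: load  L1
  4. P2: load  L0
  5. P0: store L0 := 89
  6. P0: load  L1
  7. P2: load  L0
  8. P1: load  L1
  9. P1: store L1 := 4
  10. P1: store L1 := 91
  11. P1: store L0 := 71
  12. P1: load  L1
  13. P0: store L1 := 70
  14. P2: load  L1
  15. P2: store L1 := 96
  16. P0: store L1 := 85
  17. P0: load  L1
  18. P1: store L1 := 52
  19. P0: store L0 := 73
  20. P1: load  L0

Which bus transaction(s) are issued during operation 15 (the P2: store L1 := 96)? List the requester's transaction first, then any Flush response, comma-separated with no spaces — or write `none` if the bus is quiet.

[1] P0: store L0 := 16 | P0:M(16), P1:I, P2:I | bus: BusRdX
[2] P0: load  L1 | P0:E(80), P1:I, P2:I | bus: BusRd
[3] P1: load  L1 | P0:S(80), P1:S(80), P2:I | bus: BusRd
[4] P2: load  L0 | P0:S(16), P1:I, P2:S(16) | bus: BusRd,Flush
[5] P0: store L0 := 89 | P0:M(89), P1:I, P2:I | bus: BusUpgr
[6] P0: load  L1 | P0:S(80), P1:S(80), P2:I | bus: none
[7] P2: load  L0 | P0:S(89), P1:I, P2:S(89) | bus: BusRd,Flush
[8] P1: load  L1 | P0:S(80), P1:S(80), P2:I | bus: none
[9] P1: store L1 := 4 | P0:I, P1:M(4), P2:I | bus: BusUpgr
[10] P1: store L1 := 91 | P0:I, P1:M(91), P2:I | bus: none
[11] P1: store L0 := 71 | P0:I, P1:M(71), P2:I | bus: BusRdX
[12] P1: load  L1 | P0:I, P1:M(91), P2:I | bus: none
[13] P0: store L1 := 70 | P0:M(70), P1:I, P2:I | bus: BusRdX,Flush
[14] P2: load  L1 | P0:S(70), P1:I, P2:S(70) | bus: BusRd,Flush
[15] P2: store L1 := 96 | P0:I, P1:I, P2:M(96) | bus: BusUpgr
[16] P0: store L1 := 85 | P0:M(85), P1:I, P2:I | bus: BusRdX,Flush
[17] P0: load  L1 | P0:M(85), P1:I, P2:I | bus: none
[18] P1: store L1 := 52 | P0:I, P1:M(52), P2:I | bus: BusRdX,Flush
[19] P0: store L0 := 73 | P0:M(73), P1:I, P2:I | bus: BusRdX,Flush
[20] P1: load  L0 | P0:S(73), P1:S(73), P2:I | bus: BusRd,Flush

bus = BusUpgr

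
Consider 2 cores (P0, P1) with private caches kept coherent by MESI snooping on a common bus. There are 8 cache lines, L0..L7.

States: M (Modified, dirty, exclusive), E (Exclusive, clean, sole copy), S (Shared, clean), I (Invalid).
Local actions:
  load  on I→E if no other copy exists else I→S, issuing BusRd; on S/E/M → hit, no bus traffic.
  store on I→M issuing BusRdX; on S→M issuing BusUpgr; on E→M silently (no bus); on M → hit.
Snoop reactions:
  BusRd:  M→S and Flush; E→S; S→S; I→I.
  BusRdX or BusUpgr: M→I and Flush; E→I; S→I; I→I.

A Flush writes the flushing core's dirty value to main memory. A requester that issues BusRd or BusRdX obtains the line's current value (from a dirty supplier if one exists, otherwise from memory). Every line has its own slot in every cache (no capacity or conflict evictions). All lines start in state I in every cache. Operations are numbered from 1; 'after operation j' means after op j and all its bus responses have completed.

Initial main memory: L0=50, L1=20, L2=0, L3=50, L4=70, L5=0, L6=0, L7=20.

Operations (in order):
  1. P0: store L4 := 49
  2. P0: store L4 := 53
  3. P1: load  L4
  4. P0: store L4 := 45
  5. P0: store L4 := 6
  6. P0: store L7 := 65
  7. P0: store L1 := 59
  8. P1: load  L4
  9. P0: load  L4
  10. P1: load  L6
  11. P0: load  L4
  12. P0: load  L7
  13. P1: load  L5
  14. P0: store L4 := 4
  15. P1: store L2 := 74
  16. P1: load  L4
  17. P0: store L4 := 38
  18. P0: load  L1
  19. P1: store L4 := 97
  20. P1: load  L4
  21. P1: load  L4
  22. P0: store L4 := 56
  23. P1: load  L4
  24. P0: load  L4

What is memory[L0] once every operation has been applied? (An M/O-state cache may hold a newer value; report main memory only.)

[1] P0: store L4 := 49 | P0:M(49), P1:I | bus: BusRdX
[2] P0: store L4 := 53 | P0:M(53), P1:I | bus: none
[3] P1: load  L4 | P0:S(53), P1:S(53) | bus: BusRd,Flush
[4] P0: store L4 := 45 | P0:M(45), P1:I | bus: BusUpgr
[5] P0: store L4 := 6 | P0:M(6), P1:I | bus: none
[6] P0: store L7 := 65 | P0:M(65), P1:I | bus: BusRdX
[7] P0: store L1 := 59 | P0:M(59), P1:I | bus: BusRdX
[8] P1: load  L4 | P0:S(6), P1:S(6) | bus: BusRd,Flush
[9] P0: load  L4 | P0:S(6), P1:S(6) | bus: none
[10] P1: load  L6 | P0:I, P1:E(0) | bus: BusRd
[11] P0: load  L4 | P0:S(6), P1:S(6) | bus: none
[12] P0: load  L7 | P0:M(65), P1:I | bus: none
[13] P1: load  L5 | P0:I, P1:E(0) | bus: BusRd
[14] P0: store L4 := 4 | P0:M(4), P1:I | bus: BusUpgr
[15] P1: store L2 := 74 | P0:I, P1:M(74) | bus: BusRdX
[16] P1: load  L4 | P0:S(4), P1:S(4) | bus: BusRd,Flush
[17] P0: store L4 := 38 | P0:M(38), P1:I | bus: BusUpgr
[18] P0: load  L1 | P0:M(59), P1:I | bus: none
[19] P1: store L4 := 97 | P0:I, P1:M(97) | bus: BusRdX,Flush
[20] P1: load  L4 | P0:I, P1:M(97) | bus: none
[21] P1: load  L4 | P0:I, P1:M(97) | bus: none
[22] P0: store L4 := 56 | P0:M(56), P1:I | bus: BusRdX,Flush
[23] P1: load  L4 | P0:S(56), P1:S(56) | bus: BusRd,Flush
[24] P0: load  L4 | P0:S(56), P1:S(56) | bus: none

memory[L0] = 50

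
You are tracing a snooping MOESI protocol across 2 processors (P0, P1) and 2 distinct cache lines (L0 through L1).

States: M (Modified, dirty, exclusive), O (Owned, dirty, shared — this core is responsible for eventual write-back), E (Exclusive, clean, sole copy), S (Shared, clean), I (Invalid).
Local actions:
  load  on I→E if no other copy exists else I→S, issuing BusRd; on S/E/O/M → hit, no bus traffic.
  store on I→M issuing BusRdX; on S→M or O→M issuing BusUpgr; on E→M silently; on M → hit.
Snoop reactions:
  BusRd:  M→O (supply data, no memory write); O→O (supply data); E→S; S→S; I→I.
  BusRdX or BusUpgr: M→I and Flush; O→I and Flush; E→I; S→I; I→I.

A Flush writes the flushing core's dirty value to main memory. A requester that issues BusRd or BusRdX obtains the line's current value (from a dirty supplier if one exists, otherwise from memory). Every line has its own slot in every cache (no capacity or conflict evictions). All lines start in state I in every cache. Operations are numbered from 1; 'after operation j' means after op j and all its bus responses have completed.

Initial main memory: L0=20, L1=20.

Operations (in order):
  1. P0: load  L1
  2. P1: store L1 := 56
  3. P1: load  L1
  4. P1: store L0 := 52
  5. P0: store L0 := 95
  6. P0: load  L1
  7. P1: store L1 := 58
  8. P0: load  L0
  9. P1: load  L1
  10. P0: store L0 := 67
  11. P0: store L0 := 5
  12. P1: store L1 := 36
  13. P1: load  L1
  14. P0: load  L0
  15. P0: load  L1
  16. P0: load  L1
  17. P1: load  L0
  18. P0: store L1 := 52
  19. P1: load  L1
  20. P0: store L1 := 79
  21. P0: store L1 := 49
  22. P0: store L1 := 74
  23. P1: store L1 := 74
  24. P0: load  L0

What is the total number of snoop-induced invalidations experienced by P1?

invalidations = 3

  op1 P0: load  L1 → E/I on L1; bus BusRd; mem=20
  op2 P1: store L1 := 56 → I/M on L1; bus BusRdX; mem=20
  op3 P1: load  L1 → I/M on L1; bus (none); mem=20
  op4 P1: store L0 := 52 → I/M on L0; bus BusRdX; mem=20
  op5 P0: store L0 := 95 → M/I on L0; bus BusRdX Flush; mem=52
  op6 P0: load  L1 → S/O on L1; bus BusRd; mem=20
  op7 P1: store L1 := 58 → I/M on L1; bus BusUpgr; mem=20
  op8 P0: load  L0 → M/I on L0; bus (none); mem=52
  op9 P1: load  L1 → I/M on L1; bus (none); mem=20
  op10 P0: store L0 := 67 → M/I on L0; bus (none); mem=52
  op11 P0: store L0 := 5 → M/I on L0; bus (none); mem=52
  op12 P1: store L1 := 36 → I/M on L1; bus (none); mem=20
  op13 P1: load  L1 → I/M on L1; bus (none); mem=20
  op14 P0: load  L0 → M/I on L0; bus (none); mem=52
  op15 P0: load  L1 → S/O on L1; bus BusRd; mem=20
  op16 P0: load  L1 → S/O on L1; bus (none); mem=20
  op17 P1: load  L0 → O/S on L0; bus BusRd; mem=52
  op18 P0: store L1 := 52 → M/I on L1; bus BusUpgr Flush; mem=36
  op19 P1: load  L1 → O/S on L1; bus BusRd; mem=36
  op20 P0: store L1 := 79 → M/I on L1; bus BusUpgr; mem=36
  op21 P0: store L1 := 49 → M/I on L1; bus (none); mem=36
  op22 P0: store L1 := 74 → M/I on L1; bus (none); mem=36
  op23 P1: store L1 := 74 → I/M on L1; bus BusRdX Flush; mem=74
  op24 P0: load  L0 → O/S on L0; bus (none); mem=52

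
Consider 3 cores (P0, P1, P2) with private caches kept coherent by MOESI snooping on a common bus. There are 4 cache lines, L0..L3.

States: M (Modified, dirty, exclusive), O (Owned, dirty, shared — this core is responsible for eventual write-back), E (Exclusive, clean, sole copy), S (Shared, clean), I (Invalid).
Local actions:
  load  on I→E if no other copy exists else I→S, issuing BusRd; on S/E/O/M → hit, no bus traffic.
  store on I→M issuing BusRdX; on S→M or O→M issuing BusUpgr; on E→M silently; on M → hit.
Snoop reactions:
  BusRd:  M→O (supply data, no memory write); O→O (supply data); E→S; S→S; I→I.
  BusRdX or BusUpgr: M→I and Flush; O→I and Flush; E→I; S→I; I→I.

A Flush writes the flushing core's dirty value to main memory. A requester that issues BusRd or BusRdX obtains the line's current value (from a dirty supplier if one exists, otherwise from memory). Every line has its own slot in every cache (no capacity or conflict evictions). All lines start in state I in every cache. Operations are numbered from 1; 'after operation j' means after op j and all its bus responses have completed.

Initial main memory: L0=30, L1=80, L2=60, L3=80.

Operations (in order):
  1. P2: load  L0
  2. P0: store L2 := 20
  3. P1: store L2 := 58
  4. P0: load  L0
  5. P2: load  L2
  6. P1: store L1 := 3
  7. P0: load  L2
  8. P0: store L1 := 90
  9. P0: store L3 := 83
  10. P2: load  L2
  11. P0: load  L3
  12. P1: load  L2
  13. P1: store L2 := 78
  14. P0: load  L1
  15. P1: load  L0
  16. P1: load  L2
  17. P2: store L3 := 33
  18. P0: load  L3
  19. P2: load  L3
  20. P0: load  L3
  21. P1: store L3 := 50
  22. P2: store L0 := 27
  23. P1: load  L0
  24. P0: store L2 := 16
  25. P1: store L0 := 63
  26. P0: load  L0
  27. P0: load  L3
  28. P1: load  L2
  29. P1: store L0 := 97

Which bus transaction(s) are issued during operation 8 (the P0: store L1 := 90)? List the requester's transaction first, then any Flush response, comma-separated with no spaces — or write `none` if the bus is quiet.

bus = BusRdX,Flush

[1] P2: load  L0 | P0:I, P1:I, P2:E(30) | bus: BusRd
[2] P0: store L2 := 20 | P0:M(20), P1:I, P2:I | bus: BusRdX
[3] P1: store L2 := 58 | P0:I, P1:M(58), P2:I | bus: BusRdX,Flush
[4] P0: load  L0 | P0:S(30), P1:I, P2:S(30) | bus: BusRd
[5] P2: load  L2 | P0:I, P1:O(58), P2:S(58) | bus: BusRd
[6] P1: store L1 := 3 | P0:I, P1:M(3), P2:I | bus: BusRdX
[7] P0: load  L2 | P0:S(58), P1:O(58), P2:S(58) | bus: BusRd
[8] P0: store L1 := 90 | P0:M(90), P1:I, P2:I | bus: BusRdX,Flush
[9] P0: store L3 := 83 | P0:M(83), P1:I, P2:I | bus: BusRdX
[10] P2: load  L2 | P0:S(58), P1:O(58), P2:S(58) | bus: none
[11] P0: load  L3 | P0:M(83), P1:I, P2:I | bus: none
[12] P1: load  L2 | P0:S(58), P1:O(58), P2:S(58) | bus: none
[13] P1: store L2 := 78 | P0:I, P1:M(78), P2:I | bus: BusUpgr
[14] P0: load  L1 | P0:M(90), P1:I, P2:I | bus: none
[15] P1: load  L0 | P0:S(30), P1:S(30), P2:S(30) | bus: BusRd
[16] P1: load  L2 | P0:I, P1:M(78), P2:I | bus: none
[17] P2: store L3 := 33 | P0:I, P1:I, P2:M(33) | bus: BusRdX,Flush
[18] P0: load  L3 | P0:S(33), P1:I, P2:O(33) | bus: BusRd
[19] P2: load  L3 | P0:S(33), P1:I, P2:O(33) | bus: none
[20] P0: load  L3 | P0:S(33), P1:I, P2:O(33) | bus: none
[21] P1: store L3 := 50 | P0:I, P1:M(50), P2:I | bus: BusRdX,Flush
[22] P2: store L0 := 27 | P0:I, P1:I, P2:M(27) | bus: BusUpgr
[23] P1: load  L0 | P0:I, P1:S(27), P2:O(27) | bus: BusRd
[24] P0: store L2 := 16 | P0:M(16), P1:I, P2:I | bus: BusRdX,Flush
[25] P1: store L0 := 63 | P0:I, P1:M(63), P2:I | bus: BusUpgr,Flush
[26] P0: load  L0 | P0:S(63), P1:O(63), P2:I | bus: BusRd
[27] P0: load  L3 | P0:S(50), P1:O(50), P2:I | bus: BusRd
[28] P1: load  L2 | P0:O(16), P1:S(16), P2:I | bus: BusRd
[29] P1: store L0 := 97 | P0:I, P1:M(97), P2:I | bus: BusUpgr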